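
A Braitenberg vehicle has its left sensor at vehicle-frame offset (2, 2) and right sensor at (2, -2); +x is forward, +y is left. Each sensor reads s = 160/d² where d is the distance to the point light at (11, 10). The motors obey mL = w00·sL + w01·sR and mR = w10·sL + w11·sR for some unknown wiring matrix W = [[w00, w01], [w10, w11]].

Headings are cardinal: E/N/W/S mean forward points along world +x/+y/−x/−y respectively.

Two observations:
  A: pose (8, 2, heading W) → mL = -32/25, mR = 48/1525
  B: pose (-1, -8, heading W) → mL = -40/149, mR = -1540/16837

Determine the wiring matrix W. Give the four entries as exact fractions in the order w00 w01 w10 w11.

obs A: pose=(8,2,W) → sL=32/25, sR=160/61, mL=-32/25, mR=48/1525
obs B: pose=(-1,-8,W) → sL=40/149, sR=40/113, mL=-40/149, mR=-1540/16837
sensor matrix S = [[32/25, 160/61], [40/149, 40/113]]; det S = -1289216/5135285
solve [mL_A; mL_B] = S·[w00; w01] and [mR_A; mR_B] = S·[w10; w11]:
  w00 = -1, w01 = 0, w10 = -1, w11 = 1/2

-1 0 -1 1/2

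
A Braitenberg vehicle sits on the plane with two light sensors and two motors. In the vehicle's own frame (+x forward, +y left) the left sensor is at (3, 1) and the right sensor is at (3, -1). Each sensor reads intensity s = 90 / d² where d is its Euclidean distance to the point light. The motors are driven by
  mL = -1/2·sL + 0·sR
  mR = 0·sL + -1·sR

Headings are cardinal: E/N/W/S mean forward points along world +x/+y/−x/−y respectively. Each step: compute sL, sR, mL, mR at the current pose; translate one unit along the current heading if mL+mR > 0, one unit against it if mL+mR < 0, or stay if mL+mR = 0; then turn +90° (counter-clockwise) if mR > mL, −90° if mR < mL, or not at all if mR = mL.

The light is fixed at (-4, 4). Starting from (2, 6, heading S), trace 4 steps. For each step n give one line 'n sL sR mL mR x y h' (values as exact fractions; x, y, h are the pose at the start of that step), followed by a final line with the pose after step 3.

0 9/5 45/13 -9/10 -45/13 2 6 S
1 90/13 18/5 -45/13 -18/5 2 7 W
2 5/4 9/10 -5/8 -9/10 3 7 N
3 90/109 90/101 -45/109 -90/101 3 6 E
final 2 6 S

n=0: pose=(2,6,S); sL=9/5, sR=45/13; mL=-9/10, mR=-45/13; mL+mR=-567/130 → advance -1; mR−mL=-333/130 → turn -1·90°
n=1: pose=(2,7,W); sL=90/13, sR=18/5; mL=-45/13, mR=-18/5; mL+mR=-459/65 → advance -1; mR−mL=-9/65 → turn -1·90°
n=2: pose=(3,7,N); sL=5/4, sR=9/10; mL=-5/8, mR=-9/10; mL+mR=-61/40 → advance -1; mR−mL=-11/40 → turn -1·90°
n=3: pose=(3,6,E); sL=90/109, sR=90/101; mL=-45/109, mR=-90/101; mL+mR=-14355/11009 → advance -1; mR−mL=-5265/11009 → turn -1·90°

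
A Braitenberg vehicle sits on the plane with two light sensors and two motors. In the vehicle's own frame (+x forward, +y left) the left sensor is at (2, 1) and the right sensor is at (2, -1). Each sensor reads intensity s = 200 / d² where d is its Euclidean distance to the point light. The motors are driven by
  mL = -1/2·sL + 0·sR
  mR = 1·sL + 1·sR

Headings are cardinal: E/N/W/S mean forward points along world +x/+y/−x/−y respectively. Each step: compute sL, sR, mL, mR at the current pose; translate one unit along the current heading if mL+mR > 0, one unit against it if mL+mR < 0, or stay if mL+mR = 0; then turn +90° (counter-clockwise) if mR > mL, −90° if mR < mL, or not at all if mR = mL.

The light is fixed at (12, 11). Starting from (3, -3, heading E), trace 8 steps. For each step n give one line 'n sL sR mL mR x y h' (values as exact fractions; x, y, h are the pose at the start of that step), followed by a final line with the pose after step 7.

0 100/109 100/137 -50/109 24600/14933 3 -3 E
1 8/9 200/193 -4/9 3344/1737 4 -3 N
2 25/37 50/61 -25/74 3375/2257 4 -2 W
3 200/289 8/13 -100/289 4912/3757 3 -2 S
4 100/109 100/137 -50/109 24600/14933 3 -3 E
5 8/9 200/193 -4/9 3344/1737 4 -3 N
6 25/37 50/61 -25/74 3375/2257 4 -2 W
7 200/289 8/13 -100/289 4912/3757 3 -2 S
final 3 -3 E

n=0: pose=(3,-3,E); sL=100/109, sR=100/137; mL=-50/109, mR=24600/14933; mL+mR=17750/14933 → advance +1; mR−mL=31450/14933 → turn +1·90°
n=1: pose=(4,-3,N); sL=8/9, sR=200/193; mL=-4/9, mR=3344/1737; mL+mR=2572/1737 → advance +1; mR−mL=1372/579 → turn +1·90°
n=2: pose=(4,-2,W); sL=25/37, sR=50/61; mL=-25/74, mR=3375/2257; mL+mR=5225/4514 → advance +1; mR−mL=8275/4514 → turn +1·90°
n=3: pose=(3,-2,S); sL=200/289, sR=8/13; mL=-100/289, mR=4912/3757; mL+mR=3612/3757 → advance +1; mR−mL=6212/3757 → turn +1·90°
n=4: pose=(3,-3,E); sL=100/109, sR=100/137; mL=-50/109, mR=24600/14933; mL+mR=17750/14933 → advance +1; mR−mL=31450/14933 → turn +1·90°
n=5: pose=(4,-3,N); sL=8/9, sR=200/193; mL=-4/9, mR=3344/1737; mL+mR=2572/1737 → advance +1; mR−mL=1372/579 → turn +1·90°
n=6: pose=(4,-2,W); sL=25/37, sR=50/61; mL=-25/74, mR=3375/2257; mL+mR=5225/4514 → advance +1; mR−mL=8275/4514 → turn +1·90°
n=7: pose=(3,-2,S); sL=200/289, sR=8/13; mL=-100/289, mR=4912/3757; mL+mR=3612/3757 → advance +1; mR−mL=6212/3757 → turn +1·90°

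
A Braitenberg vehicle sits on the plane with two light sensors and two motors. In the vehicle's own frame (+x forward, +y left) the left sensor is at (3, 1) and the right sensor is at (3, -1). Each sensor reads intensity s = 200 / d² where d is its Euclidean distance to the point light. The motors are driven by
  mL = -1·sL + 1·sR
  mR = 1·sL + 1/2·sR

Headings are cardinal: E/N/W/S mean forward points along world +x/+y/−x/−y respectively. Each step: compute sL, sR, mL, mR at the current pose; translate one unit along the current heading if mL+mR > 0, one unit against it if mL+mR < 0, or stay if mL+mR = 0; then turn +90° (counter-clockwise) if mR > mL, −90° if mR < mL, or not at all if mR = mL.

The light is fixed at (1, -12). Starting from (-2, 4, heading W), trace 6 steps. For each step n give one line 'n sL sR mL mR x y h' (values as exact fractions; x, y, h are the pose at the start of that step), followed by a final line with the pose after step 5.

n=0: pose=(-2,4,W); sL=200/261, sR=8/13; mL=-512/3393, mR=3644/3393; mL+mR=12/13 → advance +1; mR−mL=4156/3393 → turn +1·90°
n=1: pose=(-3,4,S); sL=100/89, sR=100/97; mL=-800/8633, mR=14150/8633; mL+mR=150/97 → advance +1; mR−mL=14950/8633 → turn +1·90°
n=2: pose=(-3,3,E); sL=200/257, sR=200/197; mL=12000/50629, mR=65100/50629; mL+mR=300/197 → advance +1; mR−mL=53100/50629 → turn +1·90°
n=3: pose=(-2,3,N); sL=10/17, sR=25/41; mL=15/697, mR=1245/1394; mL+mR=75/82 → advance +1; mR−mL=1215/1394 → turn +1·90°
n=4: pose=(-2,4,W); sL=200/261, sR=8/13; mL=-512/3393, mR=3644/3393; mL+mR=12/13 → advance +1; mR−mL=4156/3393 → turn +1·90°
n=5: pose=(-3,4,S); sL=100/89, sR=100/97; mL=-800/8633, mR=14150/8633; mL+mR=150/97 → advance +1; mR−mL=14950/8633 → turn +1·90°

0 200/261 8/13 -512/3393 3644/3393 -2 4 W
1 100/89 100/97 -800/8633 14150/8633 -3 4 S
2 200/257 200/197 12000/50629 65100/50629 -3 3 E
3 10/17 25/41 15/697 1245/1394 -2 3 N
4 200/261 8/13 -512/3393 3644/3393 -2 4 W
5 100/89 100/97 -800/8633 14150/8633 -3 4 S
final -3 3 E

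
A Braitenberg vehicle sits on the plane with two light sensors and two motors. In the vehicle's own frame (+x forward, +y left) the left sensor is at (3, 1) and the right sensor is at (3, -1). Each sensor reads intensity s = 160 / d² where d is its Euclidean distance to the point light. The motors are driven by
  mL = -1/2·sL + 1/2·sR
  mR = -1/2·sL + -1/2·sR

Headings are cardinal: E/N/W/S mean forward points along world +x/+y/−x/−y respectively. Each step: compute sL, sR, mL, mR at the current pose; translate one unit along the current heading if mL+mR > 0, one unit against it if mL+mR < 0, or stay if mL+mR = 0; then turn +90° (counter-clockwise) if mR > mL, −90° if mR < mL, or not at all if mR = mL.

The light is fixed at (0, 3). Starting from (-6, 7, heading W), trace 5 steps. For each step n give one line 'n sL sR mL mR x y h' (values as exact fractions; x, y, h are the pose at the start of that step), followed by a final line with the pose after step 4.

n=0: pose=(-6,7,W); sL=16/9, sR=80/53; mL=-64/477, mR=-784/477; mL+mR=-16/9 → advance -1; mR−mL=-80/53 → turn -1·90°
n=1: pose=(-5,7,N); sL=32/17, sR=32/13; mL=64/221, mR=-480/221; mL+mR=-32/17 → advance -1; mR−mL=-32/13 → turn -1·90°
n=2: pose=(-5,6,E); sL=8, sR=20; mL=6, mR=-14; mL+mR=-8 → advance -1; mR−mL=-20 → turn -1·90°
n=3: pose=(-6,6,S); sL=32/5, sR=160/49; mL=-384/245, mR=-1184/245; mL+mR=-32/5 → advance -1; mR−mL=-160/49 → turn -1·90°
n=4: pose=(-6,7,W); sL=16/9, sR=80/53; mL=-64/477, mR=-784/477; mL+mR=-16/9 → advance -1; mR−mL=-80/53 → turn -1·90°

0 16/9 80/53 -64/477 -784/477 -6 7 W
1 32/17 32/13 64/221 -480/221 -5 7 N
2 8 20 6 -14 -5 6 E
3 32/5 160/49 -384/245 -1184/245 -6 6 S
4 16/9 80/53 -64/477 -784/477 -6 7 W
final -5 7 N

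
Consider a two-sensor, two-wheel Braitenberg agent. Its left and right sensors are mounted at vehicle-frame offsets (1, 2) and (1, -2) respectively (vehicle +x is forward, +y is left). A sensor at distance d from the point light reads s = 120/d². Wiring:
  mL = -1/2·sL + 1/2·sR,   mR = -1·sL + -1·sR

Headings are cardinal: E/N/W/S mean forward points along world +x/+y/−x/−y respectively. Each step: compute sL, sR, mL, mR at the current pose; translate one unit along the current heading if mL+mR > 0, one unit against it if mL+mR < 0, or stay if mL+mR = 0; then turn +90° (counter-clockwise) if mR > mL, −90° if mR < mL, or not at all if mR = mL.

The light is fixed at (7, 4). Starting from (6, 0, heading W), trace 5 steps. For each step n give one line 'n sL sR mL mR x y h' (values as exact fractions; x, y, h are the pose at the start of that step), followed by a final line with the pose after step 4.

n=0: pose=(6,0,W); sL=3, sR=15; mL=6, mR=-18; mL+mR=-12 → advance -1; mR−mL=-24 → turn -1·90°
n=1: pose=(7,0,N); sL=120/13, sR=120/13; mL=0, mR=-240/13; mL+mR=-240/13 → advance -1; mR−mL=-240/13 → turn -1·90°
n=2: pose=(7,-1,E); sL=12, sR=12/5; mL=-24/5, mR=-72/5; mL+mR=-96/5 → advance -1; mR−mL=-48/5 → turn -1·90°
n=3: pose=(6,-1,S); sL=120/37, sR=8/3; mL=-32/111, mR=-656/111; mL+mR=-688/111 → advance -1; mR−mL=-208/37 → turn -1·90°
n=4: pose=(6,0,W); sL=3, sR=15; mL=6, mR=-18; mL+mR=-12 → advance -1; mR−mL=-24 → turn -1·90°

0 3 15 6 -18 6 0 W
1 120/13 120/13 0 -240/13 7 0 N
2 12 12/5 -24/5 -72/5 7 -1 E
3 120/37 8/3 -32/111 -656/111 6 -1 S
4 3 15 6 -18 6 0 W
final 7 0 N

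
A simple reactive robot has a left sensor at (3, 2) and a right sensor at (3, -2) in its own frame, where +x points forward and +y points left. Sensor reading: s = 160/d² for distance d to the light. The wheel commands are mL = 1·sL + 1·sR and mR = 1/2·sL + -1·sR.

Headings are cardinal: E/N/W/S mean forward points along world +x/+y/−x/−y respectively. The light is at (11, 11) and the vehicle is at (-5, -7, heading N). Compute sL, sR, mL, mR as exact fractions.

left sensor world pos  = (-7, -4); dL² = 549
right sensor world pos = (-3, -4); dR² = 421
sL = 160/549 = 160/549
sR = 160/421 = 160/421
mL = 1·sL + 1·sR = 155200/231129
mR = 1/2·sL + -1·sR = -54160/231129

160/549 160/421 155200/231129 -54160/231129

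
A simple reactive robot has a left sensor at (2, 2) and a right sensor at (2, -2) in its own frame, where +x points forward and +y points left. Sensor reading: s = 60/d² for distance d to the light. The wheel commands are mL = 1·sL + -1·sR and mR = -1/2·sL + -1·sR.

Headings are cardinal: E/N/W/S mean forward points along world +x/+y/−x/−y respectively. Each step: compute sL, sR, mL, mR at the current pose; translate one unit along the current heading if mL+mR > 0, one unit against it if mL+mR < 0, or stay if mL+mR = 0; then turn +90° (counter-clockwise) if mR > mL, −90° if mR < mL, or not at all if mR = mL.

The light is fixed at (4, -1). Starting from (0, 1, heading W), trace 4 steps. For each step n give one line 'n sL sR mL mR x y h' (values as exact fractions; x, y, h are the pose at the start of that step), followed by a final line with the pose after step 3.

n=0: pose=(0,1,W); sL=5/3, sR=15/13; mL=20/39, mR=-155/78; mL+mR=-115/78 → advance -1; mR−mL=-5/2 → turn -1·90°
n=1: pose=(1,1,N); sL=60/41, sR=60/17; mL=-1440/697, mR=-2970/697; mL+mR=-4410/697 → advance -1; mR−mL=-90/41 → turn -1·90°
n=2: pose=(1,0,E); sL=6, sR=30; mL=-24, mR=-33; mL+mR=-57 → advance -1; mR−mL=-9 → turn -1·90°
n=3: pose=(0,0,S); sL=12, sR=60/37; mL=384/37, mR=-282/37; mL+mR=102/37 → advance +1; mR−mL=-18 → turn -1·90°

0 5/3 15/13 20/39 -155/78 0 1 W
1 60/41 60/17 -1440/697 -2970/697 1 1 N
2 6 30 -24 -33 1 0 E
3 12 60/37 384/37 -282/37 0 0 S
final 0 -1 W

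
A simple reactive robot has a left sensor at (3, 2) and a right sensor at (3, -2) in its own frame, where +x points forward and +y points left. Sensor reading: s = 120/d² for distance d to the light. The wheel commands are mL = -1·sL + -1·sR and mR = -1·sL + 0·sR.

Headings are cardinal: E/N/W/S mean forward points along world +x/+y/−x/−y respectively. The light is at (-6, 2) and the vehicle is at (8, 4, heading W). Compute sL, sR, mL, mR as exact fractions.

left sensor world pos  = (5, 2); dL² = 121
right sensor world pos = (5, 6); dR² = 137
sL = 120/121 = 120/121
sR = 120/137 = 120/137
mL = -1·sL + -1·sR = -30960/16577
mR = -1·sL + 0·sR = -120/121

120/121 120/137 -30960/16577 -120/121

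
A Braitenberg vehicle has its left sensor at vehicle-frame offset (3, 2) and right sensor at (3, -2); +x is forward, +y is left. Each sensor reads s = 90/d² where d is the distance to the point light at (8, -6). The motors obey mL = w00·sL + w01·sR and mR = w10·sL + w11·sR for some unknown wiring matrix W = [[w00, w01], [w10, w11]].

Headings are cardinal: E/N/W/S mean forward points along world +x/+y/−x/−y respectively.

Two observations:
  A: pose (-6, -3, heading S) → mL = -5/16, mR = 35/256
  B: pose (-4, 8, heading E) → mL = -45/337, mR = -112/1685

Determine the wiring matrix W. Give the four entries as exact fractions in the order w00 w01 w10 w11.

-1/2 0 1/2 -1/2

obs A: pose=(-6,-3,S) → sL=5/8, sR=45/128, mL=-5/16, mR=35/256
obs B: pose=(-4,8,E) → sL=90/337, sR=2/5, mL=-45/337, mR=-112/1685
sensor matrix S = [[5/8, 45/128], [90/337, 2/5]]; det S = 3367/21568
solve [mL_A; mL_B] = S·[w00; w01] and [mR_A; mR_B] = S·[w10; w11]:
  w00 = -1/2, w01 = 0, w10 = 1/2, w11 = -1/2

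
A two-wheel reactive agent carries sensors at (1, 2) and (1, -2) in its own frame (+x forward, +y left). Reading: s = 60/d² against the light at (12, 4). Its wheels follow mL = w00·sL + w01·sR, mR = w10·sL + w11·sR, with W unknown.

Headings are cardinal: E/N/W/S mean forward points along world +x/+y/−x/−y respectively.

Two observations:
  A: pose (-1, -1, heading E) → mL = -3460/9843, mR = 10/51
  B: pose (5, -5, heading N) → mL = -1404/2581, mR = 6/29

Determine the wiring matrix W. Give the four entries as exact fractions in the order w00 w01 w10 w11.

-1/2 -1/2 1/2 0

obs A: pose=(-1,-1,E) → sL=20/51, sR=60/193, mL=-3460/9843, mR=10/51
obs B: pose=(5,-5,N) → sL=12/29, sR=60/89, mL=-1404/2581, mR=6/29
sensor matrix S = [[20/51, 60/193], [12/29, 60/89]]; det S = 1149440/8468261
solve [mL_A; mL_B] = S·[w00; w01] and [mR_A; mR_B] = S·[w10; w11]:
  w00 = -1/2, w01 = -1/2, w10 = 1/2, w11 = 0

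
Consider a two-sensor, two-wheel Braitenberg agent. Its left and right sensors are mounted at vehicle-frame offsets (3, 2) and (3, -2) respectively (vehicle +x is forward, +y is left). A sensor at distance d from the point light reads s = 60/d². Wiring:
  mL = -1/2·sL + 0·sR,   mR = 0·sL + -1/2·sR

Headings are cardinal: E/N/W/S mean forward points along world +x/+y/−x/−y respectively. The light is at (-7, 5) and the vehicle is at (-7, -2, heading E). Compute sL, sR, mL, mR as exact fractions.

left sensor world pos  = (-4, 0); dL² = 34
right sensor world pos = (-4, -4); dR² = 90
sL = 60/34 = 30/17
sR = 60/90 = 2/3
mL = -1/2·sL + 0·sR = -15/17
mR = 0·sL + -1/2·sR = -1/3

30/17 2/3 -15/17 -1/3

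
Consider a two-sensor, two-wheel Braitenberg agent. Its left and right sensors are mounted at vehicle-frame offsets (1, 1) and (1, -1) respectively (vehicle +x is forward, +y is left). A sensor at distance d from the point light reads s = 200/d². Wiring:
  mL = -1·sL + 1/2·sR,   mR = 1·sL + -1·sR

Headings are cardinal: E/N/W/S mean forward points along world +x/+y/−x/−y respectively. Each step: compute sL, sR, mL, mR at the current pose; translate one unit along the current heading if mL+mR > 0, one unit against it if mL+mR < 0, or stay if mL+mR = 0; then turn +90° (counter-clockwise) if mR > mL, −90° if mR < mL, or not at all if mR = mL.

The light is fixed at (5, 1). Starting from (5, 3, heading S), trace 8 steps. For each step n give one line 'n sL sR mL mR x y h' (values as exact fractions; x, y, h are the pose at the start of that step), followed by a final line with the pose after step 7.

n=0: pose=(5,3,S); sL=100, sR=100; mL=-50, mR=0; mL+mR=-50 → advance -1; mR−mL=50 → turn +1·90°
n=1: pose=(5,4,E); sL=200/17, sR=40; mL=140/17, mR=-480/17; mL+mR=-20 → advance -1; mR−mL=-620/17 → turn -1·90°
n=2: pose=(4,4,S); sL=50, sR=25; mL=-75/2, mR=25; mL+mR=-25/2 → advance -1; mR−mL=125/2 → turn +1·90°
n=3: pose=(4,5,E); sL=8, sR=200/9; mL=28/9, mR=-128/9; mL+mR=-100/9 → advance -1; mR−mL=-52/3 → turn -1·90°
n=4: pose=(3,5,S); sL=20, sR=100/9; mL=-130/9, mR=80/9; mL+mR=-50/9 → advance -1; mR−mL=70/3 → turn +1·90°
n=5: pose=(3,6,E); sL=200/37, sR=200/17; mL=300/629, mR=-4000/629; mL+mR=-100/17 → advance -1; mR−mL=-4300/629 → turn -1·90°
n=6: pose=(2,6,S); sL=10, sR=25/4; mL=-55/8, mR=15/4; mL+mR=-25/8 → advance -1; mR−mL=85/8 → turn +1·90°
n=7: pose=(2,7,E); sL=200/53, sR=200/29; mL=-500/1537, mR=-4800/1537; mL+mR=-100/29 → advance -1; mR−mL=-4300/1537 → turn -1·90°

0 100 100 -50 0 5 3 S
1 200/17 40 140/17 -480/17 5 4 E
2 50 25 -75/2 25 4 4 S
3 8 200/9 28/9 -128/9 4 5 E
4 20 100/9 -130/9 80/9 3 5 S
5 200/37 200/17 300/629 -4000/629 3 6 E
6 10 25/4 -55/8 15/4 2 6 S
7 200/53 200/29 -500/1537 -4800/1537 2 7 E
final 1 7 S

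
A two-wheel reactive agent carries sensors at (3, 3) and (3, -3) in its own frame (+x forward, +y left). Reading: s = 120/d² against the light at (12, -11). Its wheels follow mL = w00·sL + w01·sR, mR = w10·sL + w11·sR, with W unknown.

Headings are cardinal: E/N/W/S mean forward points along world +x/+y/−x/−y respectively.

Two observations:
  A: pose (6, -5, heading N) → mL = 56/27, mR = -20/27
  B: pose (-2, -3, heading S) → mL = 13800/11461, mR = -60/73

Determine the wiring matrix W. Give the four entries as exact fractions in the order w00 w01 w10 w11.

obs A: pose=(6,-5,N) → sL=20/27, sR=4/3, mL=56/27, mR=-20/27
obs B: pose=(-2,-3,S) → sL=60/73, sR=60/157, mL=13800/11461, mR=-60/73
sensor matrix S = [[20/27, 4/3], [60/73, 60/157]]; det S = -83840/103149
solve [mL_A; mL_B] = S·[w00; w01] and [mR_A; mR_B] = S·[w10; w11]:
  w00 = 1, w01 = 1, w10 = -1, w11 = 0

1 1 -1 0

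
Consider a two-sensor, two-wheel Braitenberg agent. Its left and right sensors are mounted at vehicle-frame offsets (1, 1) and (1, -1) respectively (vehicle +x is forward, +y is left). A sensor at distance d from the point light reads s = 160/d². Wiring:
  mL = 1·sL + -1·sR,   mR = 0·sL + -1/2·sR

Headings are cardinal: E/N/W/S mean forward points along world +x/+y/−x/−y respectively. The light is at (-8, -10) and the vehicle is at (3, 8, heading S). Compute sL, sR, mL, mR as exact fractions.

160/433 160/389 -7040/168437 -80/389

left sensor world pos  = (4, 7); dL² = 433
right sensor world pos = (2, 7); dR² = 389
sL = 160/433 = 160/433
sR = 160/389 = 160/389
mL = 1·sL + -1·sR = -7040/168437
mR = 0·sL + -1/2·sR = -80/389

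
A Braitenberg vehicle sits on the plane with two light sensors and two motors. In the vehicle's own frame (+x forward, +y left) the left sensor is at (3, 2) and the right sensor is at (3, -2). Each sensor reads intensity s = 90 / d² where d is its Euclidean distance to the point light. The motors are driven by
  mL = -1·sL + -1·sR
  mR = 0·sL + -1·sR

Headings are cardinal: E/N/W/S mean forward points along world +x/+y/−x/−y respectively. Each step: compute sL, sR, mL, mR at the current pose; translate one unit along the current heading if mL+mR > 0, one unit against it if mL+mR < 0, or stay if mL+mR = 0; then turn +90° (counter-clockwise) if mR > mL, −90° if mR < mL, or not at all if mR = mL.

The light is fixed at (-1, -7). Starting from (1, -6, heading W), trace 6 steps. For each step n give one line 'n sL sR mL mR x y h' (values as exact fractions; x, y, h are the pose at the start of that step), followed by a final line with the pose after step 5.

0 45 9 -54 -9 1 -6 W
1 90/29 18 -612/29 -18 2 -6 S
2 45/26 5/2 -55/13 -5/2 2 -5 E
3 18/5 90/41 -1188/205 -90/41 1 -5 N
4 45 9 -54 -9 1 -6 W
5 90/29 18 -612/29 -18 2 -6 S
final 2 -5 E

n=0: pose=(1,-6,W); sL=45, sR=9; mL=-54, mR=-9; mL+mR=-63 → advance -1; mR−mL=45 → turn +1·90°
n=1: pose=(2,-6,S); sL=90/29, sR=18; mL=-612/29, mR=-18; mL+mR=-1134/29 → advance -1; mR−mL=90/29 → turn +1·90°
n=2: pose=(2,-5,E); sL=45/26, sR=5/2; mL=-55/13, mR=-5/2; mL+mR=-175/26 → advance -1; mR−mL=45/26 → turn +1·90°
n=3: pose=(1,-5,N); sL=18/5, sR=90/41; mL=-1188/205, mR=-90/41; mL+mR=-1638/205 → advance -1; mR−mL=18/5 → turn +1·90°
n=4: pose=(1,-6,W); sL=45, sR=9; mL=-54, mR=-9; mL+mR=-63 → advance -1; mR−mL=45 → turn +1·90°
n=5: pose=(2,-6,S); sL=90/29, sR=18; mL=-612/29, mR=-18; mL+mR=-1134/29 → advance -1; mR−mL=90/29 → turn +1·90°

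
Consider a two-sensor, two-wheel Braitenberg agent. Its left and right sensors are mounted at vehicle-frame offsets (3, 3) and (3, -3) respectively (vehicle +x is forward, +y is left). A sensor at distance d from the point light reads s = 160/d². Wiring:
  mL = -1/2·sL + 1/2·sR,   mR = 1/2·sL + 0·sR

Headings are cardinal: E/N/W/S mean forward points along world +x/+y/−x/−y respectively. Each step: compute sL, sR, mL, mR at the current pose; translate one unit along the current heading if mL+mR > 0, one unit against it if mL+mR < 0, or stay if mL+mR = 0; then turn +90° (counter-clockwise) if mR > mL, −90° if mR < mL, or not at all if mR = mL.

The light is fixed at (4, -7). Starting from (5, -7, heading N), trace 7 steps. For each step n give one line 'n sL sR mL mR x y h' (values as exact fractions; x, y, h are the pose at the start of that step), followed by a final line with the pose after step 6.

n=0: pose=(5,-7,N); sL=160/13, sR=32/5; mL=-192/65, mR=80/13; mL+mR=16/5 → advance +1; mR−mL=592/65 → turn +1·90°
n=1: pose=(5,-6,W); sL=20, sR=8; mL=-6, mR=10; mL+mR=4 → advance +1; mR−mL=16 → turn +1·90°
n=2: pose=(4,-6,S); sL=160/13, sR=160/13; mL=0, mR=80/13; mL+mR=80/13 → advance +1; mR−mL=80/13 → turn +1·90°
n=3: pose=(4,-7,E); sL=80/9, sR=80/9; mL=0, mR=40/9; mL+mR=40/9 → advance +1; mR−mL=40/9 → turn +1·90°
n=4: pose=(5,-7,N); sL=160/13, sR=32/5; mL=-192/65, mR=80/13; mL+mR=16/5 → advance +1; mR−mL=592/65 → turn +1·90°
n=5: pose=(5,-6,W); sL=20, sR=8; mL=-6, mR=10; mL+mR=4 → advance +1; mR−mL=16 → turn +1·90°
n=6: pose=(4,-6,S); sL=160/13, sR=160/13; mL=0, mR=80/13; mL+mR=80/13 → advance +1; mR−mL=80/13 → turn +1·90°

0 160/13 32/5 -192/65 80/13 5 -7 N
1 20 8 -6 10 5 -6 W
2 160/13 160/13 0 80/13 4 -6 S
3 80/9 80/9 0 40/9 4 -7 E
4 160/13 32/5 -192/65 80/13 5 -7 N
5 20 8 -6 10 5 -6 W
6 160/13 160/13 0 80/13 4 -6 S
final 4 -7 E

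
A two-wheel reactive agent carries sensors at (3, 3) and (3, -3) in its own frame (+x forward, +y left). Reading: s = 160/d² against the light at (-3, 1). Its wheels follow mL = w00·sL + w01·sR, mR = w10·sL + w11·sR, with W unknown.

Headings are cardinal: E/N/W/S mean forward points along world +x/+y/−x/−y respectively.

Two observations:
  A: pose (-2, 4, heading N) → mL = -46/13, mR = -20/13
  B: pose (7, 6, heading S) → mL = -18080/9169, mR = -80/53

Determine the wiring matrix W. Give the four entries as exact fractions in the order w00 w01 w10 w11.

obs A: pose=(-2,4,N) → sL=4, sR=40/13, mL=-46/13, mR=-20/13
obs B: pose=(7,6,S) → sL=160/173, sR=160/53, mL=-18080/9169, mR=-80/53
sensor matrix S = [[4, 40/13], [160/173, 160/53]]; det S = 1100160/119197
solve [mL_A; mL_B] = S·[w00; w01] and [mR_A; mR_B] = S·[w10; w11]:
  w00 = -1/2, w01 = -1/2, w10 = 0, w11 = -1/2

-1/2 -1/2 0 -1/2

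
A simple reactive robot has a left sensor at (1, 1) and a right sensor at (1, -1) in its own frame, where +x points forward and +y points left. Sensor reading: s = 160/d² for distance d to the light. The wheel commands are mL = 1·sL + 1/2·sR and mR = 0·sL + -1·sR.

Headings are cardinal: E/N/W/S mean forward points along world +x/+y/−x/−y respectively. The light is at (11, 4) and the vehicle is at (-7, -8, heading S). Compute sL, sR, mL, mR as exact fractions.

80/229 16/53 6072/12137 -16/53

left sensor world pos  = (-6, -9); dL² = 458
right sensor world pos = (-8, -9); dR² = 530
sL = 160/458 = 80/229
sR = 160/530 = 16/53
mL = 1·sL + 1/2·sR = 6072/12137
mR = 0·sL + -1·sR = -16/53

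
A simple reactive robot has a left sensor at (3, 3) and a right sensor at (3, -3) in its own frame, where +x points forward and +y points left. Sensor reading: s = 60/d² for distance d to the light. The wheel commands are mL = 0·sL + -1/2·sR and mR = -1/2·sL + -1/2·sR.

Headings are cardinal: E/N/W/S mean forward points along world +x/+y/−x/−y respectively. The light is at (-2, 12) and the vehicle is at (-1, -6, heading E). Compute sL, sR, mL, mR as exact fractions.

left sensor world pos  = (2, -3); dL² = 241
right sensor world pos = (2, -9); dR² = 457
sL = 60/241 = 60/241
sR = 60/457 = 60/457
mL = 0·sL + -1/2·sR = -30/457
mR = -1/2·sL + -1/2·sR = -20940/110137

60/241 60/457 -30/457 -20940/110137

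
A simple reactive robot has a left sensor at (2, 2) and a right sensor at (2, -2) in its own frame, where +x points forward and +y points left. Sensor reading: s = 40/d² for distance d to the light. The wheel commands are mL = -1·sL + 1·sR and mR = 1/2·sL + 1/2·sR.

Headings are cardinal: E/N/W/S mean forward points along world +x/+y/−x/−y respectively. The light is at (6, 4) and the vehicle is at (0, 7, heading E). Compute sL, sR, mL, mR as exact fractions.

left sensor world pos  = (2, 9); dL² = 41
right sensor world pos = (2, 5); dR² = 17
sL = 40/41 = 40/41
sR = 40/17 = 40/17
mL = -1·sL + 1·sR = 960/697
mR = 1/2·sL + 1/2·sR = 1160/697

40/41 40/17 960/697 1160/697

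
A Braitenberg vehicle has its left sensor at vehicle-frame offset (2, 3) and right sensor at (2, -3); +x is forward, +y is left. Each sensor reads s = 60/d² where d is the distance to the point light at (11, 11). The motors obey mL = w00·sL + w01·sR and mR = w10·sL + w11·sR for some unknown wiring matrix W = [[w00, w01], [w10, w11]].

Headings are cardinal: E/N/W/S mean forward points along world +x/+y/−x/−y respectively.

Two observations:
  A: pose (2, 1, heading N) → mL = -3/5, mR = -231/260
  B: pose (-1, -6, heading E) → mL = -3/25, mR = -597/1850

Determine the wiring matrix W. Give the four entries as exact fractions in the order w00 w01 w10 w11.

obs A: pose=(2,1,N) → sL=15/52, sR=3/5, mL=-3/5, mR=-231/260
obs B: pose=(-1,-6,E) → sL=15/74, sR=3/25, mL=-3/25, mR=-597/1850
sensor matrix S = [[15/52, 3/5], [15/74, 3/25]]; det S = -837/9620
solve [mL_A; mL_B] = S·[w00; w01] and [mR_A; mR_B] = S·[w10; w11]:
  w00 = 0, w01 = -1, w10 = -1, w11 = -1

0 -1 -1 -1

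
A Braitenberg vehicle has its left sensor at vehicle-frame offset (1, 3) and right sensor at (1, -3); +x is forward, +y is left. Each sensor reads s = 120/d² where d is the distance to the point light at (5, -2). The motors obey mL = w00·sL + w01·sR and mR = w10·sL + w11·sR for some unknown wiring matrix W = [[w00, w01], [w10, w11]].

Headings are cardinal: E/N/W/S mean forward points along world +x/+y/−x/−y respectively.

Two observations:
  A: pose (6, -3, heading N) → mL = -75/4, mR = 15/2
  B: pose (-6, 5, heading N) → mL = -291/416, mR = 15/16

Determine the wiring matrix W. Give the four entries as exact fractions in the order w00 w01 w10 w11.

obs A: pose=(6,-3,N) → sL=30, sR=15/2, mL=-75/4, mR=15/2
obs B: pose=(-6,5,N) → sL=6/13, sR=15/16, mL=-291/416, mR=15/16
sensor matrix S = [[30, 15/2], [6/13, 15/16]]; det S = 2565/104
solve [mL_A; mL_B] = S·[w00; w01] and [mR_A; mR_B] = S·[w10; w11]:
  w00 = -1/2, w01 = -1/2, w10 = 0, w11 = 1

-1/2 -1/2 0 1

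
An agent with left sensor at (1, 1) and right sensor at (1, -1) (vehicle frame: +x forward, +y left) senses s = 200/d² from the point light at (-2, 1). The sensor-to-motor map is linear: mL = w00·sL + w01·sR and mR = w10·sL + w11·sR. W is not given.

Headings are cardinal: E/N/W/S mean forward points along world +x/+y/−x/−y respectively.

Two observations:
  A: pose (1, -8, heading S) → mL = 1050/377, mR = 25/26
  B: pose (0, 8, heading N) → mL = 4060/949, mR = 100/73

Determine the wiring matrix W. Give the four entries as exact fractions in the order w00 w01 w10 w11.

1/2 1 0 1/2

obs A: pose=(1,-8,S) → sL=50/29, sR=25/13, mL=1050/377, mR=25/26
obs B: pose=(0,8,N) → sL=40/13, sR=200/73, mL=4060/949, mR=100/73
sensor matrix S = [[50/29, 25/13], [40/13, 200/73]]; det S = -427000/357773
solve [mL_A; mL_B] = S·[w00; w01] and [mR_A; mR_B] = S·[w10; w11]:
  w00 = 1/2, w01 = 1, w10 = 0, w11 = 1/2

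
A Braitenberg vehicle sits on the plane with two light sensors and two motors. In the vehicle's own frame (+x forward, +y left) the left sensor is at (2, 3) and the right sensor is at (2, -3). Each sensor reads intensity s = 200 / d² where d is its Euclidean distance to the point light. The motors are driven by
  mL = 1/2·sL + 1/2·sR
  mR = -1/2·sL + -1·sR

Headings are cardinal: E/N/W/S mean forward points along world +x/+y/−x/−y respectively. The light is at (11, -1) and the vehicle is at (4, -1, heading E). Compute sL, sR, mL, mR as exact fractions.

100/17 100/17 100/17 -150/17

left sensor world pos  = (6, 2); dL² = 34
right sensor world pos = (6, -4); dR² = 34
sL = 200/34 = 100/17
sR = 200/34 = 100/17
mL = 1/2·sL + 1/2·sR = 100/17
mR = -1/2·sL + -1·sR = -150/17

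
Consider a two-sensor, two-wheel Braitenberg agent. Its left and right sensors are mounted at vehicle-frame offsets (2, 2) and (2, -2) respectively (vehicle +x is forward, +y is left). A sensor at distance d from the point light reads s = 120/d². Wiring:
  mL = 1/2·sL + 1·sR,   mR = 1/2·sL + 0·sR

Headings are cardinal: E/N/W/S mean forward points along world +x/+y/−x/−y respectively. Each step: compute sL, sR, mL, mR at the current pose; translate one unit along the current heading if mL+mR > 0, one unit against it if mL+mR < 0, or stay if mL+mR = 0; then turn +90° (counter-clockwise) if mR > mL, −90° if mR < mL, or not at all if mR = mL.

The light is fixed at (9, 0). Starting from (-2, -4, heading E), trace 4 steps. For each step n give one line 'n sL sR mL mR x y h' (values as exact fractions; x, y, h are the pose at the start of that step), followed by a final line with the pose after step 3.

n=0: pose=(-2,-4,E); sL=24/17, sR=40/39; mL=1148/663, mR=12/17; mL+mR=1616/663 → advance +1; mR−mL=-40/39 → turn -1·90°
n=1: pose=(-1,-4,S); sL=6/5, sR=2/3; mL=19/15, mR=3/5; mL+mR=28/15 → advance +1; mR−mL=-2/3 → turn -1·90°
n=2: pose=(-1,-5,W); sL=120/193, sR=40/51; mL=10780/9843, mR=60/193; mL+mR=13840/9843 → advance +1; mR−mL=-40/51 → turn -1·90°
n=3: pose=(-2,-5,N); sL=60/89, sR=4/3; mL=446/267, mR=30/89; mL+mR=536/267 → advance +1; mR−mL=-4/3 → turn -1·90°

0 24/17 40/39 1148/663 12/17 -2 -4 E
1 6/5 2/3 19/15 3/5 -1 -4 S
2 120/193 40/51 10780/9843 60/193 -1 -5 W
3 60/89 4/3 446/267 30/89 -2 -5 N
final -2 -4 E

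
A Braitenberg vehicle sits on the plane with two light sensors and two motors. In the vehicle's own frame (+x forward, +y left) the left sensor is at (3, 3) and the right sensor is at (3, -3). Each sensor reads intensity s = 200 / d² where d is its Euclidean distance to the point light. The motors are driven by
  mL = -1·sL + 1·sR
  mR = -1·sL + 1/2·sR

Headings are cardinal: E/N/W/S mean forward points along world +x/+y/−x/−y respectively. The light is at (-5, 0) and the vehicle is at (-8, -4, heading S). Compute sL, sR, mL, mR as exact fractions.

left sensor world pos  = (-5, -7); dL² = 49
right sensor world pos = (-11, -7); dR² = 85
sL = 200/49 = 200/49
sR = 200/85 = 40/17
mL = -1·sL + 1·sR = -1440/833
mR = -1·sL + 1/2·sR = -2420/833

200/49 40/17 -1440/833 -2420/833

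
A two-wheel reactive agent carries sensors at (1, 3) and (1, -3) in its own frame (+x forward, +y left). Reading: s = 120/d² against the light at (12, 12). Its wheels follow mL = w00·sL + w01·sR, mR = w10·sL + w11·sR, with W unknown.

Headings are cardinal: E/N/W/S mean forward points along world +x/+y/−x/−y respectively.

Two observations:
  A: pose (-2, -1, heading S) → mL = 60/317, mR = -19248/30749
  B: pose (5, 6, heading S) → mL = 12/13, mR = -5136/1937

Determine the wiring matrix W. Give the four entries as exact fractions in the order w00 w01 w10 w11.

obs A: pose=(-2,-1,S) → sL=120/317, sR=24/97, mL=60/317, mR=-19248/30749
obs B: pose=(5,6,S) → sL=24/13, sR=120/149, mL=12/13, mR=-5136/1937
sensor matrix S = [[120/317, 24/97], [24/13, 120/149]]; det S = -9047808/59560813
solve [mL_A; mL_B] = S·[w00; w01] and [mR_A; mR_B] = S·[w10; w11]:
  w00 = 1/2, w01 = 0, w10 = -1, w11 = -1

1/2 0 -1 -1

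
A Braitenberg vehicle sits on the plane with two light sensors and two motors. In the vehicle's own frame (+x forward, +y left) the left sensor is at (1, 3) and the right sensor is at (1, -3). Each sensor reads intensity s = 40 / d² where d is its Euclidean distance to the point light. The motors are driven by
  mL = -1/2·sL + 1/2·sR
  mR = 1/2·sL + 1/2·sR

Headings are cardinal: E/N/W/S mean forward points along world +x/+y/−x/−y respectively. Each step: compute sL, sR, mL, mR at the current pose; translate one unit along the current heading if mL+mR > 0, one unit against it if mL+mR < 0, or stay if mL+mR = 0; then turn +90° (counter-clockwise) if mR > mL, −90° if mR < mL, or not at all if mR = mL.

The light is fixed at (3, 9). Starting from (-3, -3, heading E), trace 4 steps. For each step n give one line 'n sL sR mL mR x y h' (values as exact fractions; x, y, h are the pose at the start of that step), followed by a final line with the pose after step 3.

0 20/53 4/25 -144/1325 356/1325 -3 -3 E
1 8/37 8/25 48/925 248/925 -2 -3 N
2 5/29 2/5 33/290 83/290 -2 -2 W
3 40/153 8/45 -32/765 56/255 -3 -2 S
final -3 -3 E

n=0: pose=(-3,-3,E); sL=20/53, sR=4/25; mL=-144/1325, mR=356/1325; mL+mR=4/25 → advance +1; mR−mL=20/53 → turn +1·90°
n=1: pose=(-2,-3,N); sL=8/37, sR=8/25; mL=48/925, mR=248/925; mL+mR=8/25 → advance +1; mR−mL=8/37 → turn +1·90°
n=2: pose=(-2,-2,W); sL=5/29, sR=2/5; mL=33/290, mR=83/290; mL+mR=2/5 → advance +1; mR−mL=5/29 → turn +1·90°
n=3: pose=(-3,-2,S); sL=40/153, sR=8/45; mL=-32/765, mR=56/255; mL+mR=8/45 → advance +1; mR−mL=40/153 → turn +1·90°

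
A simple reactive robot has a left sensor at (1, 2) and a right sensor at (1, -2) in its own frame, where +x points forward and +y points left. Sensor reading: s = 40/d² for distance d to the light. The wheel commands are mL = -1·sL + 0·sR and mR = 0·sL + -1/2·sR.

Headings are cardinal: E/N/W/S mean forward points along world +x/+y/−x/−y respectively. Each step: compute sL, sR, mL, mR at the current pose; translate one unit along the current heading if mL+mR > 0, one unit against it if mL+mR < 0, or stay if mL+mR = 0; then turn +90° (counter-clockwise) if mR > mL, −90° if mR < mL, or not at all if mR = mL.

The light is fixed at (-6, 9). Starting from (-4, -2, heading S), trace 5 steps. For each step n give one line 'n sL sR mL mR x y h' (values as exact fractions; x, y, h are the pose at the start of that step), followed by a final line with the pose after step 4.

0 1/4 5/18 -1/4 -5/36 -4 -2 S
1 40/73 40/153 -40/73 -20/153 -4 -1 E
2 20/41 4/9 -20/41 -2/9 -5 -1 N
3 40/169 40/81 -40/169 -20/81 -5 -2 W
4 2/5 10/29 -2/5 -5/29 -4 -2 N
final -4 -3 W

n=0: pose=(-4,-2,S); sL=1/4, sR=5/18; mL=-1/4, mR=-5/36; mL+mR=-7/18 → advance -1; mR−mL=1/9 → turn +1·90°
n=1: pose=(-4,-1,E); sL=40/73, sR=40/153; mL=-40/73, mR=-20/153; mL+mR=-7580/11169 → advance -1; mR−mL=4660/11169 → turn +1·90°
n=2: pose=(-5,-1,N); sL=20/41, sR=4/9; mL=-20/41, mR=-2/9; mL+mR=-262/369 → advance -1; mR−mL=98/369 → turn +1·90°
n=3: pose=(-5,-2,W); sL=40/169, sR=40/81; mL=-40/169, mR=-20/81; mL+mR=-6620/13689 → advance -1; mR−mL=-140/13689 → turn -1·90°
n=4: pose=(-4,-2,N); sL=2/5, sR=10/29; mL=-2/5, mR=-5/29; mL+mR=-83/145 → advance -1; mR−mL=33/145 → turn +1·90°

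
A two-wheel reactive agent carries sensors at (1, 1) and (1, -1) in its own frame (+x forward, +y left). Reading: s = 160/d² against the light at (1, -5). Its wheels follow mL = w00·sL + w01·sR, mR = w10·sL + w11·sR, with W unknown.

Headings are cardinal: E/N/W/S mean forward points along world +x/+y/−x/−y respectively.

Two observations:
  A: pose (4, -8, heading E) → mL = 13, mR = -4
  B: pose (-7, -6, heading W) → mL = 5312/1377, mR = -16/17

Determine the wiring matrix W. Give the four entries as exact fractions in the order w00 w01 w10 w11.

1 1 -1/2 0

obs A: pose=(4,-8,E) → sL=8, sR=5, mL=13, mR=-4
obs B: pose=(-7,-6,W) → sL=32/17, sR=160/81, mL=5312/1377, mR=-16/17
sensor matrix S = [[8, 5], [32/17, 160/81]]; det S = 8800/1377
solve [mL_A; mL_B] = S·[w00; w01] and [mR_A; mR_B] = S·[w10; w11]:
  w00 = 1, w01 = 1, w10 = -1/2, w11 = 0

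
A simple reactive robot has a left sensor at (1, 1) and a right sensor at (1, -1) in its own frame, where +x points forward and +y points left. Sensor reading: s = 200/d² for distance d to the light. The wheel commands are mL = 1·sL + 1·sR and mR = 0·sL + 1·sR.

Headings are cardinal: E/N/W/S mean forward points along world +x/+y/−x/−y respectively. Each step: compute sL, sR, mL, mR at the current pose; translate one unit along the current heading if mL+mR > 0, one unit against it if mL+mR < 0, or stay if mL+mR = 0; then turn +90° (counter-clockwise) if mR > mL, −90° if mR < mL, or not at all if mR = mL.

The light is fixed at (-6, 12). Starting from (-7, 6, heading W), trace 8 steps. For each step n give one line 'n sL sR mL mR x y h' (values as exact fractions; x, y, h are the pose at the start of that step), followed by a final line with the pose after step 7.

n=0: pose=(-7,6,W); sL=200/53, sR=200/29; mL=16400/1537, mR=200/29; mL+mR=27000/1537 → advance +1; mR−mL=-200/53 → turn -1·90°
n=1: pose=(-8,6,N); sL=100/17, sR=100/13; mL=3000/221, mR=100/13; mL+mR=4700/221 → advance +1; mR−mL=-100/17 → turn -1·90°
n=2: pose=(-8,7,E); sL=200/17, sR=200/37; mL=10800/629, mR=200/37; mL+mR=14200/629 → advance +1; mR−mL=-200/17 → turn -1·90°
n=3: pose=(-7,7,S); sL=50/9, sR=5; mL=95/9, mR=5; mL+mR=140/9 → advance +1; mR−mL=-50/9 → turn -1·90°
n=4: pose=(-7,6,W); sL=200/53, sR=200/29; mL=16400/1537, mR=200/29; mL+mR=27000/1537 → advance +1; mR−mL=-200/53 → turn -1·90°
n=5: pose=(-8,6,N); sL=100/17, sR=100/13; mL=3000/221, mR=100/13; mL+mR=4700/221 → advance +1; mR−mL=-100/17 → turn -1·90°
n=6: pose=(-8,7,E); sL=200/17, sR=200/37; mL=10800/629, mR=200/37; mL+mR=14200/629 → advance +1; mR−mL=-200/17 → turn -1·90°
n=7: pose=(-7,7,S); sL=50/9, sR=5; mL=95/9, mR=5; mL+mR=140/9 → advance +1; mR−mL=-50/9 → turn -1·90°

0 200/53 200/29 16400/1537 200/29 -7 6 W
1 100/17 100/13 3000/221 100/13 -8 6 N
2 200/17 200/37 10800/629 200/37 -8 7 E
3 50/9 5 95/9 5 -7 7 S
4 200/53 200/29 16400/1537 200/29 -7 6 W
5 100/17 100/13 3000/221 100/13 -8 6 N
6 200/17 200/37 10800/629 200/37 -8 7 E
7 50/9 5 95/9 5 -7 7 S
final -7 6 W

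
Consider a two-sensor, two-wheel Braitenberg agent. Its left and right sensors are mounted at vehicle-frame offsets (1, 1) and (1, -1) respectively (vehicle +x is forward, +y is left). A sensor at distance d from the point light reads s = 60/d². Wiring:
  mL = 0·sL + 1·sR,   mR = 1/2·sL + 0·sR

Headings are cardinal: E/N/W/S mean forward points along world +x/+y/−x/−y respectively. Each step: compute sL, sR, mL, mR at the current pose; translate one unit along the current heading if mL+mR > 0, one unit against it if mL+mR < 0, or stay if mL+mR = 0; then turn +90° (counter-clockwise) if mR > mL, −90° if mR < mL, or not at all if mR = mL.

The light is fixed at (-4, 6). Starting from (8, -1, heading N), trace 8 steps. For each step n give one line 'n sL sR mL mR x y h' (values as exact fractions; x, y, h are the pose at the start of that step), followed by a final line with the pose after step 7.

0 60/157 12/41 12/41 30/157 8 -1 N
1 30/97 30/109 30/109 15/97 8 0 E
2 12/49 60/193 60/193 6/49 9 0 S
3 15/52 1/3 1/3 15/104 9 -1 W
4 60/157 12/41 12/41 30/157 8 -1 N
5 30/97 30/109 30/109 15/97 8 0 E
6 12/49 60/193 60/193 6/49 9 0 S
7 15/52 1/3 1/3 15/104 9 -1 W
final 8 -1 N

n=0: pose=(8,-1,N); sL=60/157, sR=12/41; mL=12/41, mR=30/157; mL+mR=3114/6437 → advance +1; mR−mL=-654/6437 → turn -1·90°
n=1: pose=(8,0,E); sL=30/97, sR=30/109; mL=30/109, mR=15/97; mL+mR=4545/10573 → advance +1; mR−mL=-1275/10573 → turn -1·90°
n=2: pose=(9,0,S); sL=12/49, sR=60/193; mL=60/193, mR=6/49; mL+mR=4098/9457 → advance +1; mR−mL=-1782/9457 → turn -1·90°
n=3: pose=(9,-1,W); sL=15/52, sR=1/3; mL=1/3, mR=15/104; mL+mR=149/312 → advance +1; mR−mL=-59/312 → turn -1·90°
n=4: pose=(8,-1,N); sL=60/157, sR=12/41; mL=12/41, mR=30/157; mL+mR=3114/6437 → advance +1; mR−mL=-654/6437 → turn -1·90°
n=5: pose=(8,0,E); sL=30/97, sR=30/109; mL=30/109, mR=15/97; mL+mR=4545/10573 → advance +1; mR−mL=-1275/10573 → turn -1·90°
n=6: pose=(9,0,S); sL=12/49, sR=60/193; mL=60/193, mR=6/49; mL+mR=4098/9457 → advance +1; mR−mL=-1782/9457 → turn -1·90°
n=7: pose=(9,-1,W); sL=15/52, sR=1/3; mL=1/3, mR=15/104; mL+mR=149/312 → advance +1; mR−mL=-59/312 → turn -1·90°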